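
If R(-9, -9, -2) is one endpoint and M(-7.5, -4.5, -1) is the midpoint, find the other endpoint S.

S = 2M - R
  = (2·(-7.5) - (-9), 2·(-4.5) - (-9), 2·(-1) - (-2))
  = (-15 + 9, -9 + 9, -2 + 2)
  = (-6, 0, 0)

(-6, 0, 0)


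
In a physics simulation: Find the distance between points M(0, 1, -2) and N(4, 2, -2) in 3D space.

d = √[(x₂-x₁)² + (y₂-y₁)² + (z₂-z₁)²]
  = √[4² + 1² + 0²]
  = √[16 + 1 + 0]
  = √17
  ≈ 4.123

4.123


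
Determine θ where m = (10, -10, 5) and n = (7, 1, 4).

m·n = 10·7 + (-10)·1 + 5·4 = 70 - 10 + 20 = 80
|m| = √(10² + (-10)² + 5²) = √225 ≈ 15
|n| = √(7² + 1² + 4²) = √66 ≈ 8.124
cos θ = (m·n)/(|m||n|) = 80/(15·8.124) ≈ 0.6565
θ = arccos(0.6565) ≈ 48.97°

48.97°


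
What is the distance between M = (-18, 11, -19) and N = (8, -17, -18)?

d = √[(x₂-x₁)² + (y₂-y₁)² + (z₂-z₁)²]
  = √[26² + (-28)² + 1²]
  = √[676 + 784 + 1]
  = √1461
  ≈ 38.22

38.22


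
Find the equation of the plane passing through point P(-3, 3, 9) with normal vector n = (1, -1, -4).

The plane through P with normal n = (a, b, c) satisfies n·(r - P) = 0,
i.e. ax + by + cz = a·x₀ + b·y₀ + c·z₀.
d = 1·(-3) + (-1)·3 + (-4)·9
  = -3 - 3 - 36
  = -42
Equation: x - y - 4z = -42

x - y - 4z = -42


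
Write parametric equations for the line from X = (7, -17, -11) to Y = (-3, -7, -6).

Direction vector d = Y - X = (-3 - 7, -7 + 17, -6 + 11) = (-10, 10, 5)
Parametric form r = X + t·d:
x = 7 - 10t, y = -17 + 10t, z = -11 + 5t

x = 7 - 10t, y = -17 + 10t, z = -11 + 5t


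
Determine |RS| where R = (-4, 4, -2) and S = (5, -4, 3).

d = √[(x₂-x₁)² + (y₂-y₁)² + (z₂-z₁)²]
  = √[9² + (-8)² + 5²]
  = √[81 + 64 + 25]
  = √170
  ≈ 13.04

13.04


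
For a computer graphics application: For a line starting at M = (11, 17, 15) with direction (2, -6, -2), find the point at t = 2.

P(t) = M + t·d
  = (11 + 2·2, 17 + (-6)·2, 15 + (-2)·2)
  = (11 + 4, 17 - 12, 15 - 4)
  = (15, 5, 11)

(15, 5, 11)


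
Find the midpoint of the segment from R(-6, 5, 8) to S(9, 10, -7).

M = ((x₁+x₂)/2, (y₁+y₂)/2, (z₁+z₂)/2)
  = ((-6 + 9)/2, (5 + 10)/2, (8 - 7)/2)
  = (3/2, 15/2, 1/2)
  = (1.5, 7.5, 0.5)

(1.5, 7.5, 0.5)


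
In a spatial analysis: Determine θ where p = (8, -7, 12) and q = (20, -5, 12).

p·q = 8·20 + (-7)·(-5) + 12·12 = 160 + 35 + 144 = 339
|p| = √(8² + (-7)² + 12²) = √257 ≈ 16.03
|q| = √(20² + (-5)² + 12²) = √569 ≈ 23.85
cos θ = (p·q)/(|p||q|) = 339/(16.03·23.85) ≈ 0.8865
θ = arccos(0.8865) ≈ 27.56°

27.56°


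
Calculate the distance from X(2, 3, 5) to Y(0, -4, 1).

d = √[(x₂-x₁)² + (y₂-y₁)² + (z₂-z₁)²]
  = √[(-2)² + (-7)² + (-4)²]
  = √[4 + 49 + 16]
  = √69
  ≈ 8.307

8.307


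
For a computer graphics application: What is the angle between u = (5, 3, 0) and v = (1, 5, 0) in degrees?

u·v = 5·1 + 3·5 + 0·0 = 5 + 15 + 0 = 20
|u| = √(5² + 3² + 0²) = √34 ≈ 5.831
|v| = √(1² + 5² + 0²) = √26 ≈ 5.099
cos θ = (u·v)/(|u||v|) = 20/(5.831·5.099) ≈ 0.6727
θ = arccos(0.6727) ≈ 47.73°

47.73°


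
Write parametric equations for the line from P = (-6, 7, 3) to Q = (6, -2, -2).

Direction vector d = Q - P = (6 + 6, -2 - 7, -2 - 3) = (12, -9, -5)
Parametric form r = P + t·d:
x = -6 + 12t, y = 7 - 9t, z = 3 - 5t

x = -6 + 12t, y = 7 - 9t, z = 3 - 5t


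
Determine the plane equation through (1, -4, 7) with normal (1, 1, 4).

The plane through P with normal n = (a, b, c) satisfies n·(r - P) = 0,
i.e. ax + by + cz = a·x₀ + b·y₀ + c·z₀.
d = 1·1 + 1·(-4) + 4·7
  = 1 - 4 + 28
  = 25
Equation: x + y + 4z = 25

x + y + 4z = 25


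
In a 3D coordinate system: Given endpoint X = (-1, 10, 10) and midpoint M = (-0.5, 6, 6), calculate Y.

Y = 2M - X
  = (2·(-0.5) - (-1), 2·6 - 10, 2·6 - 10)
  = (-1 + 1, 12 - 10, 12 - 10)
  = (0, 2, 2)

(0, 2, 2)


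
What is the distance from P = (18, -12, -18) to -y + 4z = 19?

distance = |a·x₀ + b·y₀ + c·z₀ - d| / √(a² + b² + c²)
  = |0·18 + (-1)·(-12) + 4·(-18) - 19| / √(0² + (-1)² + 4²)
  = |0 + 12 - 72 - 19| / √(0 + 1 + 16)
  = |-79| / √17
  = 79 / 4.123
  ≈ 19.16

19.16


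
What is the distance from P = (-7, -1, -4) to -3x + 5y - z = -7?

distance = |a·x₀ + b·y₀ + c·z₀ - d| / √(a² + b² + c²)
  = |(-3)·(-7) + 5·(-1) + (-1)·(-4) - (-7)| / √((-3)² + 5² + (-1)²)
  = |21 - 5 + 4 + 7| / √(9 + 25 + 1)
  = |27| / √35
  = 27 / 5.916
  ≈ 4.564

4.564


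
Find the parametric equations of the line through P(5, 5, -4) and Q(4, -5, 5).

Direction vector d = Q - P = (4 - 5, -5 - 5, 5 + 4) = (-1, -10, 9)
Parametric form r = P + t·d:
x = 5 - t, y = 5 - 10t, z = -4 + 9t

x = 5 - t, y = 5 - 10t, z = -4 + 9t


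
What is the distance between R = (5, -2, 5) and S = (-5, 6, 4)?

d = √[(x₂-x₁)² + (y₂-y₁)² + (z₂-z₁)²]
  = √[(-10)² + 8² + (-1)²]
  = √[100 + 64 + 1]
  = √165
  ≈ 12.85

12.85


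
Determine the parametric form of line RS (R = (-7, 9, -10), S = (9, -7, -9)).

Direction vector d = S - R = (9 + 7, -7 - 9, -9 + 10) = (16, -16, 1)
Parametric form r = R + t·d:
x = -7 + 16t, y = 9 - 16t, z = -10 + t

x = -7 + 16t, y = 9 - 16t, z = -10 + t


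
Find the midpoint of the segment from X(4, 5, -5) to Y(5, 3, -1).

M = ((x₁+x₂)/2, (y₁+y₂)/2, (z₁+z₂)/2)
  = ((4 + 5)/2, (5 + 3)/2, (-5 - 1)/2)
  = (9/2, 8/2, -6/2)
  = (4.5, 4, -3)

(4.5, 4, -3)


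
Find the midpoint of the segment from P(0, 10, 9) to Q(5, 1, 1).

M = ((x₁+x₂)/2, (y₁+y₂)/2, (z₁+z₂)/2)
  = ((0 + 5)/2, (10 + 1)/2, (9 + 1)/2)
  = (5/2, 11/2, 10/2)
  = (2.5, 5.5, 5)

(2.5, 5.5, 5)


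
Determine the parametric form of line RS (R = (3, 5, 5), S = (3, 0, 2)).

Direction vector d = S - R = (3 - 3, 0 - 5, 2 - 5) = (0, -5, -3)
Parametric form r = R + t·d:
x = 3, y = 5 - 5t, z = 5 - 3t

x = 3, y = 5 - 5t, z = 5 - 3t


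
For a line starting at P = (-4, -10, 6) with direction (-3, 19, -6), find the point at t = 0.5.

P(t) = P + t·d
  = (-4 + (-3)·0.5, -10 + 19·0.5, 6 + (-6)·0.5)
  = (-4 - 1.5, -10 + 9.5, 6 - 3)
  = (-5.5, -0.5, 3)

(-5.5, -0.5, 3)


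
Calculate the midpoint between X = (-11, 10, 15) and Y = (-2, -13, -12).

M = ((x₁+x₂)/2, (y₁+y₂)/2, (z₁+z₂)/2)
  = ((-11 - 2)/2, (10 - 13)/2, (15 - 12)/2)
  = (-13/2, -3/2, 3/2)
  = (-6.5, -1.5, 1.5)

(-6.5, -1.5, 1.5)


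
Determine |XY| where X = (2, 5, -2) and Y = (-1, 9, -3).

d = √[(x₂-x₁)² + (y₂-y₁)² + (z₂-z₁)²]
  = √[(-3)² + 4² + (-1)²]
  = √[9 + 16 + 1]
  = √26
  ≈ 5.099

5.099


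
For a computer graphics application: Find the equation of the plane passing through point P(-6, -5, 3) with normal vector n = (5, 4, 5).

The plane through P with normal n = (a, b, c) satisfies n·(r - P) = 0,
i.e. ax + by + cz = a·x₀ + b·y₀ + c·z₀.
d = 5·(-6) + 4·(-5) + 5·3
  = -30 - 20 + 15
  = -35
Equation: 5x + 4y + 5z = -35

5x + 4y + 5z = -35


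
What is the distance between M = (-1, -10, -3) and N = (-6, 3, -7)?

d = √[(x₂-x₁)² + (y₂-y₁)² + (z₂-z₁)²]
  = √[(-5)² + 13² + (-4)²]
  = √[25 + 169 + 16]
  = √210
  ≈ 14.49

14.49


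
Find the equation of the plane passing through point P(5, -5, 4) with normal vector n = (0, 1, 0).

The plane through P with normal n = (a, b, c) satisfies n·(r - P) = 0,
i.e. ax + by + cz = a·x₀ + b·y₀ + c·z₀.
d = 0·5 + 1·(-5) + 0·4
  = 0 - 5 + 0
  = -5
Equation: y = -5

y = -5


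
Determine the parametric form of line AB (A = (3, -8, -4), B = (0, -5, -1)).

Direction vector d = B - A = (0 - 3, -5 + 8, -1 + 4) = (-3, 3, 3)
Parametric form r = A + t·d:
x = 3 - 3t, y = -8 + 3t, z = -4 + 3t

x = 3 - 3t, y = -8 + 3t, z = -4 + 3t


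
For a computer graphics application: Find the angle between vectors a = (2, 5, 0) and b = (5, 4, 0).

a·b = 2·5 + 5·4 + 0·0 = 10 + 20 + 0 = 30
|a| = √(2² + 5² + 0²) = √29 ≈ 5.385
|b| = √(5² + 4² + 0²) = √41 ≈ 6.403
cos θ = (a·b)/(|a||b|) = 30/(5.385·6.403) ≈ 0.87
θ = arccos(0.87) ≈ 29.54°

29.54°


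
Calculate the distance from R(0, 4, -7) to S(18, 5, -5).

d = √[(x₂-x₁)² + (y₂-y₁)² + (z₂-z₁)²]
  = √[18² + 1² + 2²]
  = √[324 + 1 + 4]
  = √329
  ≈ 18.14

18.14


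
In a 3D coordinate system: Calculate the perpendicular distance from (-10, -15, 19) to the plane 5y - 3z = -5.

distance = |a·x₀ + b·y₀ + c·z₀ - d| / √(a² + b² + c²)
  = |0·(-10) + 5·(-15) + (-3)·19 - (-5)| / √(0² + 5² + (-3)²)
  = |0 - 75 - 57 + 5| / √(0 + 25 + 9)
  = |-127| / √34
  = 127 / 5.831
  ≈ 21.78

21.78


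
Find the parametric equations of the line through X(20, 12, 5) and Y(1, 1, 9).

Direction vector d = Y - X = (1 - 20, 1 - 12, 9 - 5) = (-19, -11, 4)
Parametric form r = X + t·d:
x = 20 - 19t, y = 12 - 11t, z = 5 + 4t

x = 20 - 19t, y = 12 - 11t, z = 5 + 4t


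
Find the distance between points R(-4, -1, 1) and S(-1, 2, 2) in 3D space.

d = √[(x₂-x₁)² + (y₂-y₁)² + (z₂-z₁)²]
  = √[3² + 3² + 1²]
  = √[9 + 9 + 1]
  = √19
  ≈ 4.359

4.359


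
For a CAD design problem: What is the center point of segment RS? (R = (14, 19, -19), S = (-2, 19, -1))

M = ((x₁+x₂)/2, (y₁+y₂)/2, (z₁+z₂)/2)
  = ((14 - 2)/2, (19 + 19)/2, (-19 - 1)/2)
  = (12/2, 38/2, -20/2)
  = (6, 19, -10)

(6, 19, -10)


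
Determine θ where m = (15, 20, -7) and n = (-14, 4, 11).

m·n = 15·(-14) + 20·4 + (-7)·11 = -210 + 80 - 77 = -207
|m| = √(15² + 20² + (-7)²) = √674 ≈ 25.96
|n| = √((-14)² + 4² + 11²) = √333 ≈ 18.25
cos θ = (m·n)/(|m||n|) = -207/(25.96·18.25) ≈ -0.4369
θ = arccos(-0.4369) ≈ 115.9°

115.9°


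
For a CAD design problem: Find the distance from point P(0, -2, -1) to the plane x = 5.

distance = |a·x₀ + b·y₀ + c·z₀ - d| / √(a² + b² + c²)
  = |1·0 + 0·(-2) + 0·(-1) - 5| / √(1² + 0² + 0²)
  = |0 + 0 + 0 - 5| / √(1 + 0 + 0)
  = |-5| / √1
  = 5 / 1
  ≈ 5

5


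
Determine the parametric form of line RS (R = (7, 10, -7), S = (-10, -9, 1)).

Direction vector d = S - R = (-10 - 7, -9 - 10, 1 + 7) = (-17, -19, 8)
Parametric form r = R + t·d:
x = 7 - 17t, y = 10 - 19t, z = -7 + 8t

x = 7 - 17t, y = 10 - 19t, z = -7 + 8t


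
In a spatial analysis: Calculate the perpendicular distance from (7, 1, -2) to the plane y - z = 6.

distance = |a·x₀ + b·y₀ + c·z₀ - d| / √(a² + b² + c²)
  = |0·7 + 1·1 + (-1)·(-2) - 6| / √(0² + 1² + (-1)²)
  = |0 + 1 + 2 - 6| / √(0 + 1 + 1)
  = |-3| / √2
  = 3 / 1.414
  ≈ 2.121

2.121


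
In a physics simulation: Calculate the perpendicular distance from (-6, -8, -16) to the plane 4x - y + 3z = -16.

distance = |a·x₀ + b·y₀ + c·z₀ - d| / √(a² + b² + c²)
  = |4·(-6) + (-1)·(-8) + 3·(-16) - (-16)| / √(4² + (-1)² + 3²)
  = |-24 + 8 - 48 + 16| / √(16 + 1 + 9)
  = |-48| / √26
  = 48 / 5.099
  ≈ 9.414

9.414


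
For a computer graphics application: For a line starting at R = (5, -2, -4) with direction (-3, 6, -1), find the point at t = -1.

P(t) = R + t·d
  = (5 + (-3)·(-1), -2 + 6·(-1), -4 + (-1)·(-1))
  = (5 + 3, -2 - 6, -4 + 1)
  = (8, -8, -3)

(8, -8, -3)


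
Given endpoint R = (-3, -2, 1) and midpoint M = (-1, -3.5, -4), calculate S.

S = 2M - R
  = (2·(-1) - (-3), 2·(-3.5) - (-2), 2·(-4) - 1)
  = (-2 + 3, -7 + 2, -8 - 1)
  = (1, -5, -9)

(1, -5, -9)


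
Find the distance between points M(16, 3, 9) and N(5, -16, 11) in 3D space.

d = √[(x₂-x₁)² + (y₂-y₁)² + (z₂-z₁)²]
  = √[(-11)² + (-19)² + 2²]
  = √[121 + 361 + 4]
  = √486
  ≈ 22.05

22.05


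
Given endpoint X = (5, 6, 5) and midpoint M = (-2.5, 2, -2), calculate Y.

Y = 2M - X
  = (2·(-2.5) - 5, 2·2 - 6, 2·(-2) - 5)
  = (-5 - 5, 4 - 6, -4 - 5)
  = (-10, -2, -9)

(-10, -2, -9)


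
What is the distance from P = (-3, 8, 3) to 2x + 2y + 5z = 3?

distance = |a·x₀ + b·y₀ + c·z₀ - d| / √(a² + b² + c²)
  = |2·(-3) + 2·8 + 5·3 - 3| / √(2² + 2² + 5²)
  = |-6 + 16 + 15 - 3| / √(4 + 4 + 25)
  = |22| / √33
  = 22 / 5.745
  ≈ 3.83

3.83


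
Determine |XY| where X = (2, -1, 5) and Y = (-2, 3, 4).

d = √[(x₂-x₁)² + (y₂-y₁)² + (z₂-z₁)²]
  = √[(-4)² + 4² + (-1)²]
  = √[16 + 16 + 1]
  = √33
  ≈ 5.745

5.745


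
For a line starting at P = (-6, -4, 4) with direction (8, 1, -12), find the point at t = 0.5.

P(t) = P + t·d
  = (-6 + 8·0.5, -4 + 1·0.5, 4 + (-12)·0.5)
  = (-6 + 4, -4 + 0.5, 4 - 6)
  = (-2, -3.5, -2)

(-2, -3.5, -2)


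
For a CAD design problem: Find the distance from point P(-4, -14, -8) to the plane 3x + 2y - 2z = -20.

distance = |a·x₀ + b·y₀ + c·z₀ - d| / √(a² + b² + c²)
  = |3·(-4) + 2·(-14) + (-2)·(-8) - (-20)| / √(3² + 2² + (-2)²)
  = |-12 - 28 + 16 + 20| / √(9 + 4 + 4)
  = |-4| / √17
  = 4 / 4.123
  ≈ 0.9701

0.9701


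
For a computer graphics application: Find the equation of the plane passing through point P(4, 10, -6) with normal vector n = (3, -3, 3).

The plane through P with normal n = (a, b, c) satisfies n·(r - P) = 0,
i.e. ax + by + cz = a·x₀ + b·y₀ + c·z₀.
d = 3·4 + (-3)·10 + 3·(-6)
  = 12 - 30 - 18
  = -36
Equation: 3x - 3y + 3z = -36

3x - 3y + 3z = -36


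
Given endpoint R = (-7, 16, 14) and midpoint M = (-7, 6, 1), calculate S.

S = 2M - R
  = (2·(-7) - (-7), 2·6 - 16, 2·1 - 14)
  = (-14 + 7, 12 - 16, 2 - 14)
  = (-7, -4, -12)

(-7, -4, -12)


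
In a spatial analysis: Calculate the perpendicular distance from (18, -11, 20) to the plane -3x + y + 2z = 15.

distance = |a·x₀ + b·y₀ + c·z₀ - d| / √(a² + b² + c²)
  = |(-3)·18 + 1·(-11) + 2·20 - 15| / √((-3)² + 1² + 2²)
  = |-54 - 11 + 40 - 15| / √(9 + 1 + 4)
  = |-40| / √14
  = 40 / 3.742
  ≈ 10.69

10.69


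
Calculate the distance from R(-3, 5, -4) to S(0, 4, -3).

d = √[(x₂-x₁)² + (y₂-y₁)² + (z₂-z₁)²]
  = √[3² + (-1)² + 1²]
  = √[9 + 1 + 1]
  = √11
  ≈ 3.317

3.317


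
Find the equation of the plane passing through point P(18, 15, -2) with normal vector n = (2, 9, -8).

The plane through P with normal n = (a, b, c) satisfies n·(r - P) = 0,
i.e. ax + by + cz = a·x₀ + b·y₀ + c·z₀.
d = 2·18 + 9·15 + (-8)·(-2)
  = 36 + 135 + 16
  = 187
Equation: 2x + 9y - 8z = 187

2x + 9y - 8z = 187


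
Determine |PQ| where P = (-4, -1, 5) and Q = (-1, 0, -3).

d = √[(x₂-x₁)² + (y₂-y₁)² + (z₂-z₁)²]
  = √[3² + 1² + (-8)²]
  = √[9 + 1 + 64]
  = √74
  ≈ 8.602

8.602


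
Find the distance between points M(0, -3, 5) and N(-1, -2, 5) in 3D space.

d = √[(x₂-x₁)² + (y₂-y₁)² + (z₂-z₁)²]
  = √[(-1)² + 1² + 0²]
  = √[1 + 1 + 0]
  = √2
  ≈ 1.414

1.414


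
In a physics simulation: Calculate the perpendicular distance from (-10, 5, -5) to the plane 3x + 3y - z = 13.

distance = |a·x₀ + b·y₀ + c·z₀ - d| / √(a² + b² + c²)
  = |3·(-10) + 3·5 + (-1)·(-5) - 13| / √(3² + 3² + (-1)²)
  = |-30 + 15 + 5 - 13| / √(9 + 9 + 1)
  = |-23| / √19
  = 23 / 4.359
  ≈ 5.277

5.277


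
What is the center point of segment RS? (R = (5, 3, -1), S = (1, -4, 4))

M = ((x₁+x₂)/2, (y₁+y₂)/2, (z₁+z₂)/2)
  = ((5 + 1)/2, (3 - 4)/2, (-1 + 4)/2)
  = (6/2, -1/2, 3/2)
  = (3, -0.5, 1.5)

(3, -0.5, 1.5)


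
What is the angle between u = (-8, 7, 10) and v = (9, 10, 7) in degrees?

u·v = (-8)·9 + 7·10 + 10·7 = -72 + 70 + 70 = 68
|u| = √((-8)² + 7² + 10²) = √213 ≈ 14.59
|v| = √(9² + 10² + 7²) = √230 ≈ 15.17
cos θ = (u·v)/(|u||v|) = 68/(14.59·15.17) ≈ 0.3072
θ = arccos(0.3072) ≈ 72.11°

72.11°


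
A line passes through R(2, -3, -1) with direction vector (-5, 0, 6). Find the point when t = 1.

P(t) = R + t·d
  = (2 + (-5)·1, -3 + 0·1, -1 + 6·1)
  = (2 - 5, -3 + 0, -1 + 6)
  = (-3, -3, 5)

(-3, -3, 5)


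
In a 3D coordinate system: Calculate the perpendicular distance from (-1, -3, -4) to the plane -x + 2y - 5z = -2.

distance = |a·x₀ + b·y₀ + c·z₀ - d| / √(a² + b² + c²)
  = |(-1)·(-1) + 2·(-3) + (-5)·(-4) - (-2)| / √((-1)² + 2² + (-5)²)
  = |1 - 6 + 20 + 2| / √(1 + 4 + 25)
  = |17| / √30
  = 17 / 5.477
  ≈ 3.104

3.104


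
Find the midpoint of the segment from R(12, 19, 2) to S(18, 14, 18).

M = ((x₁+x₂)/2, (y₁+y₂)/2, (z₁+z₂)/2)
  = ((12 + 18)/2, (19 + 14)/2, (2 + 18)/2)
  = (30/2, 33/2, 20/2)
  = (15, 16.5, 10)

(15, 16.5, 10)


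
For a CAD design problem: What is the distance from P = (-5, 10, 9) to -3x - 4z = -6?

distance = |a·x₀ + b·y₀ + c·z₀ - d| / √(a² + b² + c²)
  = |(-3)·(-5) + 0·10 + (-4)·9 - (-6)| / √((-3)² + 0² + (-4)²)
  = |15 + 0 - 36 + 6| / √(9 + 0 + 16)
  = |-15| / √25
  = 15 / 5
  ≈ 3

3


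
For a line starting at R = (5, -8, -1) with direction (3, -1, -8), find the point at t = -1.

P(t) = R + t·d
  = (5 + 3·(-1), -8 + (-1)·(-1), -1 + (-8)·(-1))
  = (5 - 3, -8 + 1, -1 + 8)
  = (2, -7, 7)

(2, -7, 7)


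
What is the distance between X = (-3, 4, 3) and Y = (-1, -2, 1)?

d = √[(x₂-x₁)² + (y₂-y₁)² + (z₂-z₁)²]
  = √[2² + (-6)² + (-2)²]
  = √[4 + 36 + 4]
  = √44
  ≈ 6.633

6.633


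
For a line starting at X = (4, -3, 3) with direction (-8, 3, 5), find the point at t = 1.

P(t) = X + t·d
  = (4 + (-8)·1, -3 + 3·1, 3 + 5·1)
  = (4 - 8, -3 + 3, 3 + 5)
  = (-4, 0, 8)

(-4, 0, 8)


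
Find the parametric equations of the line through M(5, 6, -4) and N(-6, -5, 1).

Direction vector d = N - M = (-6 - 5, -5 - 6, 1 + 4) = (-11, -11, 5)
Parametric form r = M + t·d:
x = 5 - 11t, y = 6 - 11t, z = -4 + 5t

x = 5 - 11t, y = 6 - 11t, z = -4 + 5t


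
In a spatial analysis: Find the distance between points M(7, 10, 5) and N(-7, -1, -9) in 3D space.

d = √[(x₂-x₁)² + (y₂-y₁)² + (z₂-z₁)²]
  = √[(-14)² + (-11)² + (-14)²]
  = √[196 + 121 + 196]
  = √513
  ≈ 22.65

22.65


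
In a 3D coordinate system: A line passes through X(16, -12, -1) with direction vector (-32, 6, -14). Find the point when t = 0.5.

P(t) = X + t·d
  = (16 + (-32)·0.5, -12 + 6·0.5, -1 + (-14)·0.5)
  = (16 - 16, -12 + 3, -1 - 7)
  = (0, -9, -8)

(0, -9, -8)


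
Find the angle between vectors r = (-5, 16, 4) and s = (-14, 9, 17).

r·s = (-5)·(-14) + 16·9 + 4·17 = 70 + 144 + 68 = 282
|r| = √((-5)² + 16² + 4²) = √297 ≈ 17.23
|s| = √((-14)² + 9² + 17²) = √566 ≈ 23.79
cos θ = (r·s)/(|r||s|) = 282/(17.23·23.79) ≈ 0.6878
θ = arccos(0.6878) ≈ 46.54°

46.54°


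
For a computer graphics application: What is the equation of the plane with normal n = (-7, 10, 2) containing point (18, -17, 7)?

The plane through P with normal n = (a, b, c) satisfies n·(r - P) = 0,
i.e. ax + by + cz = a·x₀ + b·y₀ + c·z₀.
d = (-7)·18 + 10·(-17) + 2·7
  = -126 - 170 + 14
  = -282
Equation: -7x + 10y + 2z = -282

-7x + 10y + 2z = -282


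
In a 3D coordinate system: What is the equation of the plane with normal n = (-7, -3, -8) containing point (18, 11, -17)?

The plane through P with normal n = (a, b, c) satisfies n·(r - P) = 0,
i.e. ax + by + cz = a·x₀ + b·y₀ + c·z₀.
d = (-7)·18 + (-3)·11 + (-8)·(-17)
  = -126 - 33 + 136
  = -23
Equation: -7x - 3y - 8z = -23

-7x - 3y - 8z = -23


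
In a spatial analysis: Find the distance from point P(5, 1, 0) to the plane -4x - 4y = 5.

distance = |a·x₀ + b·y₀ + c·z₀ - d| / √(a² + b² + c²)
  = |(-4)·5 + (-4)·1 + 0·0 - 5| / √((-4)² + (-4)² + 0²)
  = |-20 - 4 + 0 - 5| / √(16 + 16 + 0)
  = |-29| / √32
  = 29 / 5.657
  ≈ 5.127

5.127


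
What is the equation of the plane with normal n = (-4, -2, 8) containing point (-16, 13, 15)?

The plane through P with normal n = (a, b, c) satisfies n·(r - P) = 0,
i.e. ax + by + cz = a·x₀ + b·y₀ + c·z₀.
d = (-4)·(-16) + (-2)·13 + 8·15
  = 64 - 26 + 120
  = 158
Equation: -4x - 2y + 8z = 158

-4x - 2y + 8z = 158


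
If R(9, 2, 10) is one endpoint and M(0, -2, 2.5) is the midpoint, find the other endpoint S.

S = 2M - R
  = (2·0 - 9, 2·(-2) - 2, 2·2.5 - 10)
  = (0 - 9, -4 - 2, 5 - 10)
  = (-9, -6, -5)

(-9, -6, -5)


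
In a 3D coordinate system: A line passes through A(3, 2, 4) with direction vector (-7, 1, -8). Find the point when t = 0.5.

P(t) = A + t·d
  = (3 + (-7)·0.5, 2 + 1·0.5, 4 + (-8)·0.5)
  = (3 - 3.5, 2 + 0.5, 4 - 4)
  = (-0.5, 2.5, 0)

(-0.5, 2.5, 0)


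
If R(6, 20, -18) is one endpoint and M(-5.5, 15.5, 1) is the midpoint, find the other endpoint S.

S = 2M - R
  = (2·(-5.5) - 6, 2·15.5 - 20, 2·1 - (-18))
  = (-11 - 6, 31 - 20, 2 + 18)
  = (-17, 11, 20)

(-17, 11, 20)


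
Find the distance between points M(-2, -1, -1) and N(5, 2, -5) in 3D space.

d = √[(x₂-x₁)² + (y₂-y₁)² + (z₂-z₁)²]
  = √[7² + 3² + (-4)²]
  = √[49 + 9 + 16]
  = √74
  ≈ 8.602

8.602


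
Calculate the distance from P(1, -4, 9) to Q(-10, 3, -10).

d = √[(x₂-x₁)² + (y₂-y₁)² + (z₂-z₁)²]
  = √[(-11)² + 7² + (-19)²]
  = √[121 + 49 + 361]
  = √531
  ≈ 23.04

23.04


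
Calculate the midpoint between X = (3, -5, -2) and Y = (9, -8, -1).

M = ((x₁+x₂)/2, (y₁+y₂)/2, (z₁+z₂)/2)
  = ((3 + 9)/2, (-5 - 8)/2, (-2 - 1)/2)
  = (12/2, -13/2, -3/2)
  = (6, -6.5, -1.5)

(6, -6.5, -1.5)


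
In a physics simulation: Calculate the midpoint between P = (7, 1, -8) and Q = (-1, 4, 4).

M = ((x₁+x₂)/2, (y₁+y₂)/2, (z₁+z₂)/2)
  = ((7 - 1)/2, (1 + 4)/2, (-8 + 4)/2)
  = (6/2, 5/2, -4/2)
  = (3, 2.5, -2)

(3, 2.5, -2)


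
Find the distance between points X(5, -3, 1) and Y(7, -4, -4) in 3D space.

d = √[(x₂-x₁)² + (y₂-y₁)² + (z₂-z₁)²]
  = √[2² + (-1)² + (-5)²]
  = √[4 + 1 + 25]
  = √30
  ≈ 5.477

5.477


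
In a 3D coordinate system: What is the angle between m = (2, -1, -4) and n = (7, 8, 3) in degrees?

m·n = 2·7 + (-1)·8 + (-4)·3 = 14 - 8 - 12 = -6
|m| = √(2² + (-1)² + (-4)²) = √21 ≈ 4.583
|n| = √(7² + 8² + 3²) = √122 ≈ 11.05
cos θ = (m·n)/(|m||n|) = -6/(4.583·11.05) ≈ -0.1185
θ = arccos(-0.1185) ≈ 96.81°

96.81°


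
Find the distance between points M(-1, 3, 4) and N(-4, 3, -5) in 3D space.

d = √[(x₂-x₁)² + (y₂-y₁)² + (z₂-z₁)²]
  = √[(-3)² + 0² + (-9)²]
  = √[9 + 0 + 81]
  = √90
  ≈ 9.487

9.487


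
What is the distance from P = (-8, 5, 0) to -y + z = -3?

distance = |a·x₀ + b·y₀ + c·z₀ - d| / √(a² + b² + c²)
  = |0·(-8) + (-1)·5 + 1·0 - (-3)| / √(0² + (-1)² + 1²)
  = |0 - 5 + 0 + 3| / √(0 + 1 + 1)
  = |-2| / √2
  = 2 / 1.414
  ≈ 1.414

1.414


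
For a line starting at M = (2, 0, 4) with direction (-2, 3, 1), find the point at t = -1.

P(t) = M + t·d
  = (2 + (-2)·(-1), 0 + 3·(-1), 4 + 1·(-1))
  = (2 + 2, 0 - 3, 4 - 1)
  = (4, -3, 3)

(4, -3, 3)


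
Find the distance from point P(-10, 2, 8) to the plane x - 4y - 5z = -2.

distance = |a·x₀ + b·y₀ + c·z₀ - d| / √(a² + b² + c²)
  = |1·(-10) + (-4)·2 + (-5)·8 - (-2)| / √(1² + (-4)² + (-5)²)
  = |-10 - 8 - 40 + 2| / √(1 + 16 + 25)
  = |-56| / √42
  = 56 / 6.481
  ≈ 8.641

8.641


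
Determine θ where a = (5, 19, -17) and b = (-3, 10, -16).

a·b = 5·(-3) + 19·10 + (-17)·(-16) = -15 + 190 + 272 = 447
|a| = √(5² + 19² + (-17)²) = √675 ≈ 25.98
|b| = √((-3)² + 10² + (-16)²) = √365 ≈ 19.1
cos θ = (a·b)/(|a||b|) = 447/(25.98·19.1) ≈ 0.9006
θ = arccos(0.9006) ≈ 25.77°

25.77°


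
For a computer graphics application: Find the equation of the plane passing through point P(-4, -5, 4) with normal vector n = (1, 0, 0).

The plane through P with normal n = (a, b, c) satisfies n·(r - P) = 0,
i.e. ax + by + cz = a·x₀ + b·y₀ + c·z₀.
d = 1·(-4) + 0·(-5) + 0·4
  = -4 + 0 + 0
  = -4
Equation: x = -4

x = -4


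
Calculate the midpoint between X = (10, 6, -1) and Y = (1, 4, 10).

M = ((x₁+x₂)/2, (y₁+y₂)/2, (z₁+z₂)/2)
  = ((10 + 1)/2, (6 + 4)/2, (-1 + 10)/2)
  = (11/2, 10/2, 9/2)
  = (5.5, 5, 4.5)

(5.5, 5, 4.5)


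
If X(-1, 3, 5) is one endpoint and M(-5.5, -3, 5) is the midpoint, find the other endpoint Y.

Y = 2M - X
  = (2·(-5.5) - (-1), 2·(-3) - 3, 2·5 - 5)
  = (-11 + 1, -6 - 3, 10 - 5)
  = (-10, -9, 5)

(-10, -9, 5)


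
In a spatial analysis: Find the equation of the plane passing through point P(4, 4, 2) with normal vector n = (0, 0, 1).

The plane through P with normal n = (a, b, c) satisfies n·(r - P) = 0,
i.e. ax + by + cz = a·x₀ + b·y₀ + c·z₀.
d = 0·4 + 0·4 + 1·2
  = 0 + 0 + 2
  = 2
Equation: z = 2

z = 2


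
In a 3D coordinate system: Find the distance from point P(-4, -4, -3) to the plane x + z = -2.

distance = |a·x₀ + b·y₀ + c·z₀ - d| / √(a² + b² + c²)
  = |1·(-4) + 0·(-4) + 1·(-3) - (-2)| / √(1² + 0² + 1²)
  = |-4 + 0 - 3 + 2| / √(1 + 0 + 1)
  = |-5| / √2
  = 5 / 1.414
  ≈ 3.536

3.536


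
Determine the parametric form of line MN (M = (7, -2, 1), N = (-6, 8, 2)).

Direction vector d = N - M = (-6 - 7, 8 + 2, 2 - 1) = (-13, 10, 1)
Parametric form r = M + t·d:
x = 7 - 13t, y = -2 + 10t, z = 1 + t

x = 7 - 13t, y = -2 + 10t, z = 1 + t


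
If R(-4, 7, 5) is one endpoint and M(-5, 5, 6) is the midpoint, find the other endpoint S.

S = 2M - R
  = (2·(-5) - (-4), 2·5 - 7, 2·6 - 5)
  = (-10 + 4, 10 - 7, 12 - 5)
  = (-6, 3, 7)

(-6, 3, 7)


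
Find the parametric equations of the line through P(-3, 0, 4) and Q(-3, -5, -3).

Direction vector d = Q - P = (-3 + 3, -5 + 0, -3 - 4) = (0, -5, -7)
Parametric form r = P + t·d:
x = -3, y = 0 - 5t, z = 4 - 7t

x = -3, y = 0 - 5t, z = 4 - 7t


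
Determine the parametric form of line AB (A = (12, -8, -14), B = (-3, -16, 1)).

Direction vector d = B - A = (-3 - 12, -16 + 8, 1 + 14) = (-15, -8, 15)
Parametric form r = A + t·d:
x = 12 - 15t, y = -8 - 8t, z = -14 + 15t

x = 12 - 15t, y = -8 - 8t, z = -14 + 15t


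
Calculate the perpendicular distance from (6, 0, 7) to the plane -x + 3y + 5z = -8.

distance = |a·x₀ + b·y₀ + c·z₀ - d| / √(a² + b² + c²)
  = |(-1)·6 + 3·0 + 5·7 - (-8)| / √((-1)² + 3² + 5²)
  = |-6 + 0 + 35 + 8| / √(1 + 9 + 25)
  = |37| / √35
  = 37 / 5.916
  ≈ 6.254

6.254


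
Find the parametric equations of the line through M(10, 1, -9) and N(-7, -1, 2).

Direction vector d = N - M = (-7 - 10, -1 - 1, 2 + 9) = (-17, -2, 11)
Parametric form r = M + t·d:
x = 10 - 17t, y = 1 - 2t, z = -9 + 11t

x = 10 - 17t, y = 1 - 2t, z = -9 + 11t


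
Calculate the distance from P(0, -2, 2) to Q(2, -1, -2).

d = √[(x₂-x₁)² + (y₂-y₁)² + (z₂-z₁)²]
  = √[2² + 1² + (-4)²]
  = √[4 + 1 + 16]
  = √21
  ≈ 4.583

4.583


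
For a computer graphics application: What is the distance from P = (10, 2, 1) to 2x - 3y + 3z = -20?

distance = |a·x₀ + b·y₀ + c·z₀ - d| / √(a² + b² + c²)
  = |2·10 + (-3)·2 + 3·1 - (-20)| / √(2² + (-3)² + 3²)
  = |20 - 6 + 3 + 20| / √(4 + 9 + 9)
  = |37| / √22
  = 37 / 4.69
  ≈ 7.888

7.888


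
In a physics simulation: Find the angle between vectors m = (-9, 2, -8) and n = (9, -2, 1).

m·n = (-9)·9 + 2·(-2) + (-8)·1 = -81 - 4 - 8 = -93
|m| = √((-9)² + 2² + (-8)²) = √149 ≈ 12.21
|n| = √(9² + (-2)² + 1²) = √86 ≈ 9.274
cos θ = (m·n)/(|m||n|) = -93/(12.21·9.274) ≈ -0.8216
θ = arccos(-0.8216) ≈ 145.2°

145.2°


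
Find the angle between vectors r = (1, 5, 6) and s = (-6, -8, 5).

r·s = 1·(-6) + 5·(-8) + 6·5 = -6 - 40 + 30 = -16
|r| = √(1² + 5² + 6²) = √62 ≈ 7.874
|s| = √((-6)² + (-8)² + 5²) = √125 ≈ 11.18
cos θ = (r·s)/(|r||s|) = -16/(7.874·11.18) ≈ -0.1817
θ = arccos(-0.1817) ≈ 100.5°

100.5°


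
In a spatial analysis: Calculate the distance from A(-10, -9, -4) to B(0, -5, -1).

d = √[(x₂-x₁)² + (y₂-y₁)² + (z₂-z₁)²]
  = √[10² + 4² + 3²]
  = √[100 + 16 + 9]
  = √125
  ≈ 11.18

11.18


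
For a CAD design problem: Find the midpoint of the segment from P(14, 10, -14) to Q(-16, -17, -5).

M = ((x₁+x₂)/2, (y₁+y₂)/2, (z₁+z₂)/2)
  = ((14 - 16)/2, (10 - 17)/2, (-14 - 5)/2)
  = (-2/2, -7/2, -19/2)
  = (-1, -3.5, -9.5)

(-1, -3.5, -9.5)


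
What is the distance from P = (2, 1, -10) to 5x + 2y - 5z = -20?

distance = |a·x₀ + b·y₀ + c·z₀ - d| / √(a² + b² + c²)
  = |5·2 + 2·1 + (-5)·(-10) - (-20)| / √(5² + 2² + (-5)²)
  = |10 + 2 + 50 + 20| / √(25 + 4 + 25)
  = |82| / √54
  = 82 / 7.348
  ≈ 11.16

11.16


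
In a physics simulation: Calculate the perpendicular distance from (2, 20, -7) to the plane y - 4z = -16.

distance = |a·x₀ + b·y₀ + c·z₀ - d| / √(a² + b² + c²)
  = |0·2 + 1·20 + (-4)·(-7) - (-16)| / √(0² + 1² + (-4)²)
  = |0 + 20 + 28 + 16| / √(0 + 1 + 16)
  = |64| / √17
  = 64 / 4.123
  ≈ 15.52

15.52


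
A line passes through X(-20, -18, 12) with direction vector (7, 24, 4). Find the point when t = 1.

P(t) = X + t·d
  = (-20 + 7·1, -18 + 24·1, 12 + 4·1)
  = (-20 + 7, -18 + 24, 12 + 4)
  = (-13, 6, 16)

(-13, 6, 16)


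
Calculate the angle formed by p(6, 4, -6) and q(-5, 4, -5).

p·q = 6·(-5) + 4·4 + (-6)·(-5) = -30 + 16 + 30 = 16
|p| = √(6² + 4² + (-6)²) = √88 ≈ 9.381
|q| = √((-5)² + 4² + (-5)²) = √66 ≈ 8.124
cos θ = (p·q)/(|p||q|) = 16/(9.381·8.124) ≈ 0.2099
θ = arccos(0.2099) ≈ 77.88°

77.88°


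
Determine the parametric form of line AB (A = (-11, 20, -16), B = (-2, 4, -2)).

Direction vector d = B - A = (-2 + 11, 4 - 20, -2 + 16) = (9, -16, 14)
Parametric form r = A + t·d:
x = -11 + 9t, y = 20 - 16t, z = -16 + 14t

x = -11 + 9t, y = 20 - 16t, z = -16 + 14t


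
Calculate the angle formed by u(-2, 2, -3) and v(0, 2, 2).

u·v = (-2)·0 + 2·2 + (-3)·2 = 0 + 4 - 6 = -2
|u| = √((-2)² + 2² + (-3)²) = √17 ≈ 4.123
|v| = √(0² + 2² + 2²) = √8 ≈ 2.828
cos θ = (u·v)/(|u||v|) = -2/(4.123·2.828) ≈ -0.1715
θ = arccos(-0.1715) ≈ 99.87°

99.87°


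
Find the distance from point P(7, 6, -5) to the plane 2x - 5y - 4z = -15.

distance = |a·x₀ + b·y₀ + c·z₀ - d| / √(a² + b² + c²)
  = |2·7 + (-5)·6 + (-4)·(-5) - (-15)| / √(2² + (-5)² + (-4)²)
  = |14 - 30 + 20 + 15| / √(4 + 25 + 16)
  = |19| / √45
  = 19 / 6.708
  ≈ 2.832

2.832


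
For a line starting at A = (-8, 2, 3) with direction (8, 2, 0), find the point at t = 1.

P(t) = A + t·d
  = (-8 + 8·1, 2 + 2·1, 3 + 0·1)
  = (-8 + 8, 2 + 2, 3 + 0)
  = (0, 4, 3)

(0, 4, 3)


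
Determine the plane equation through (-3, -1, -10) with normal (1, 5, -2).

The plane through P with normal n = (a, b, c) satisfies n·(r - P) = 0,
i.e. ax + by + cz = a·x₀ + b·y₀ + c·z₀.
d = 1·(-3) + 5·(-1) + (-2)·(-10)
  = -3 - 5 + 20
  = 12
Equation: x + 5y - 2z = 12

x + 5y - 2z = 12


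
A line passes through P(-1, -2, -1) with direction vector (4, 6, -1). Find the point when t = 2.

P(t) = P + t·d
  = (-1 + 4·2, -2 + 6·2, -1 + (-1)·2)
  = (-1 + 8, -2 + 12, -1 - 2)
  = (7, 10, -3)

(7, 10, -3)


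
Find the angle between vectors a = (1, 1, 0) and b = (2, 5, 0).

a·b = 1·2 + 1·5 + 0·0 = 2 + 5 + 0 = 7
|a| = √(1² + 1² + 0²) = √2 ≈ 1.414
|b| = √(2² + 5² + 0²) = √29 ≈ 5.385
cos θ = (a·b)/(|a||b|) = 7/(1.414·5.385) ≈ 0.9191
θ = arccos(0.9191) ≈ 23.2°

23.2°


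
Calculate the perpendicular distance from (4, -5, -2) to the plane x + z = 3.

distance = |a·x₀ + b·y₀ + c·z₀ - d| / √(a² + b² + c²)
  = |1·4 + 0·(-5) + 1·(-2) - 3| / √(1² + 0² + 1²)
  = |4 + 0 - 2 - 3| / √(1 + 0 + 1)
  = |-1| / √2
  = 1 / 1.414
  ≈ 0.7071

0.7071


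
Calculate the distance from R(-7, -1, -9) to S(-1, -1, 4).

d = √[(x₂-x₁)² + (y₂-y₁)² + (z₂-z₁)²]
  = √[6² + 0² + 13²]
  = √[36 + 0 + 169]
  = √205
  ≈ 14.32

14.32


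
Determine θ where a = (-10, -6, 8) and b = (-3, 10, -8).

a·b = (-10)·(-3) + (-6)·10 + 8·(-8) = 30 - 60 - 64 = -94
|a| = √((-10)² + (-6)² + 8²) = √200 ≈ 14.14
|b| = √((-3)² + 10² + (-8)²) = √173 ≈ 13.15
cos θ = (a·b)/(|a||b|) = -94/(14.14·13.15) ≈ -0.5053
θ = arccos(-0.5053) ≈ 120.4°

120.4°


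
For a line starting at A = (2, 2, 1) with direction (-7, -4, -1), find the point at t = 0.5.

P(t) = A + t·d
  = (2 + (-7)·0.5, 2 + (-4)·0.5, 1 + (-1)·0.5)
  = (2 - 3.5, 2 - 2, 1 - 0.5)
  = (-1.5, 0, 0.5)

(-1.5, 0, 0.5)


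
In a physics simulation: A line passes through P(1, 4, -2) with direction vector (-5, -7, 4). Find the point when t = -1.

P(t) = P + t·d
  = (1 + (-5)·(-1), 4 + (-7)·(-1), -2 + 4·(-1))
  = (1 + 5, 4 + 7, -2 - 4)
  = (6, 11, -6)

(6, 11, -6)


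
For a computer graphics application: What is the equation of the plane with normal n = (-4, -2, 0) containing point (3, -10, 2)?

The plane through P with normal n = (a, b, c) satisfies n·(r - P) = 0,
i.e. ax + by + cz = a·x₀ + b·y₀ + c·z₀.
d = (-4)·3 + (-2)·(-10) + 0·2
  = -12 + 20 + 0
  = 8
Equation: -4x - 2y = 8

-4x - 2y = 8


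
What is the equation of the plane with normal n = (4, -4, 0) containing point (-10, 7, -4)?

The plane through P with normal n = (a, b, c) satisfies n·(r - P) = 0,
i.e. ax + by + cz = a·x₀ + b·y₀ + c·z₀.
d = 4·(-10) + (-4)·7 + 0·(-4)
  = -40 - 28 + 0
  = -68
Equation: 4x - 4y = -68

4x - 4y = -68


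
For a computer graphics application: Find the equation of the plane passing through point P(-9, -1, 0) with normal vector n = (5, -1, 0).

The plane through P with normal n = (a, b, c) satisfies n·(r - P) = 0,
i.e. ax + by + cz = a·x₀ + b·y₀ + c·z₀.
d = 5·(-9) + (-1)·(-1) + 0·0
  = -45 + 1 + 0
  = -44
Equation: 5x - y = -44

5x - y = -44


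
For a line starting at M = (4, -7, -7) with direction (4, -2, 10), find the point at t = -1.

P(t) = M + t·d
  = (4 + 4·(-1), -7 + (-2)·(-1), -7 + 10·(-1))
  = (4 - 4, -7 + 2, -7 - 10)
  = (0, -5, -17)

(0, -5, -17)


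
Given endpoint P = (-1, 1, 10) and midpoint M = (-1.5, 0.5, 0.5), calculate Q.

Q = 2M - P
  = (2·(-1.5) - (-1), 2·0.5 - 1, 2·0.5 - 10)
  = (-3 + 1, 1 - 1, 1 - 10)
  = (-2, 0, -9)

(-2, 0, -9)


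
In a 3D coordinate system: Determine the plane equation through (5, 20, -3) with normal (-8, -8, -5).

The plane through P with normal n = (a, b, c) satisfies n·(r - P) = 0,
i.e. ax + by + cz = a·x₀ + b·y₀ + c·z₀.
d = (-8)·5 + (-8)·20 + (-5)·(-3)
  = -40 - 160 + 15
  = -185
Equation: -8x - 8y - 5z = -185

-8x - 8y - 5z = -185


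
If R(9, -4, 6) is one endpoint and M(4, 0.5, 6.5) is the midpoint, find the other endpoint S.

S = 2M - R
  = (2·4 - 9, 2·0.5 - (-4), 2·6.5 - 6)
  = (8 - 9, 1 + 4, 13 - 6)
  = (-1, 5, 7)

(-1, 5, 7)


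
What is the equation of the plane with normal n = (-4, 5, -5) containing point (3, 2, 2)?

The plane through P with normal n = (a, b, c) satisfies n·(r - P) = 0,
i.e. ax + by + cz = a·x₀ + b·y₀ + c·z₀.
d = (-4)·3 + 5·2 + (-5)·2
  = -12 + 10 - 10
  = -12
Equation: -4x + 5y - 5z = -12

-4x + 5y - 5z = -12


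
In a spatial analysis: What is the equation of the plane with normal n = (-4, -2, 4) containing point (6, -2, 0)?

The plane through P with normal n = (a, b, c) satisfies n·(r - P) = 0,
i.e. ax + by + cz = a·x₀ + b·y₀ + c·z₀.
d = (-4)·6 + (-2)·(-2) + 4·0
  = -24 + 4 + 0
  = -20
Equation: -4x - 2y + 4z = -20

-4x - 2y + 4z = -20


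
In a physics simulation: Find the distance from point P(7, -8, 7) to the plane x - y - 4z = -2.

distance = |a·x₀ + b·y₀ + c·z₀ - d| / √(a² + b² + c²)
  = |1·7 + (-1)·(-8) + (-4)·7 - (-2)| / √(1² + (-1)² + (-4)²)
  = |7 + 8 - 28 + 2| / √(1 + 1 + 16)
  = |-11| / √18
  = 11 / 4.243
  ≈ 2.593

2.593


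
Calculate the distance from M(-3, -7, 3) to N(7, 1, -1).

d = √[(x₂-x₁)² + (y₂-y₁)² + (z₂-z₁)²]
  = √[10² + 8² + (-4)²]
  = √[100 + 64 + 16]
  = √180
  ≈ 13.42

13.42


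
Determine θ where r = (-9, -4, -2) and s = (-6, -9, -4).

r·s = (-9)·(-6) + (-4)·(-9) + (-2)·(-4) = 54 + 36 + 8 = 98
|r| = √((-9)² + (-4)² + (-2)²) = √101 ≈ 10.05
|s| = √((-6)² + (-9)² + (-4)²) = √133 ≈ 11.53
cos θ = (r·s)/(|r||s|) = 98/(10.05·11.53) ≈ 0.8456
θ = arccos(0.8456) ≈ 32.27°

32.27°


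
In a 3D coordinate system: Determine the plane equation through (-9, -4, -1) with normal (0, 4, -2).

The plane through P with normal n = (a, b, c) satisfies n·(r - P) = 0,
i.e. ax + by + cz = a·x₀ + b·y₀ + c·z₀.
d = 0·(-9) + 4·(-4) + (-2)·(-1)
  = 0 - 16 + 2
  = -14
Equation: 4y - 2z = -14

4y - 2z = -14


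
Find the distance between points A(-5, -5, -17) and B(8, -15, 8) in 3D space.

d = √[(x₂-x₁)² + (y₂-y₁)² + (z₂-z₁)²]
  = √[13² + (-10)² + 25²]
  = √[169 + 100 + 625]
  = √894
  ≈ 29.9

29.9


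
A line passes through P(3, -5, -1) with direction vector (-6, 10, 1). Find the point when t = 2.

P(t) = P + t·d
  = (3 + (-6)·2, -5 + 10·2, -1 + 1·2)
  = (3 - 12, -5 + 20, -1 + 2)
  = (-9, 15, 1)

(-9, 15, 1)


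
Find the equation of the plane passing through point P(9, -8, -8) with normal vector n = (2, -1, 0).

The plane through P with normal n = (a, b, c) satisfies n·(r - P) = 0,
i.e. ax + by + cz = a·x₀ + b·y₀ + c·z₀.
d = 2·9 + (-1)·(-8) + 0·(-8)
  = 18 + 8 + 0
  = 26
Equation: 2x - y = 26

2x - y = 26


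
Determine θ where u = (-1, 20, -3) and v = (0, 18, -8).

u·v = (-1)·0 + 20·18 + (-3)·(-8) = 0 + 360 + 24 = 384
|u| = √((-1)² + 20² + (-3)²) = √410 ≈ 20.25
|v| = √(0² + 18² + (-8)²) = √388 ≈ 19.7
cos θ = (u·v)/(|u||v|) = 384/(20.25·19.7) ≈ 0.9628
θ = arccos(0.9628) ≈ 15.68°

15.68°


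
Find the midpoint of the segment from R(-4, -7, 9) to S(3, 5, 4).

M = ((x₁+x₂)/2, (y₁+y₂)/2, (z₁+z₂)/2)
  = ((-4 + 3)/2, (-7 + 5)/2, (9 + 4)/2)
  = (-1/2, -2/2, 13/2)
  = (-0.5, -1, 6.5)

(-0.5, -1, 6.5)


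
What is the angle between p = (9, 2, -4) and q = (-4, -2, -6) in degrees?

p·q = 9·(-4) + 2·(-2) + (-4)·(-6) = -36 - 4 + 24 = -16
|p| = √(9² + 2² + (-4)²) = √101 ≈ 10.05
|q| = √((-4)² + (-2)² + (-6)²) = √56 ≈ 7.483
cos θ = (p·q)/(|p||q|) = -16/(10.05·7.483) ≈ -0.2127
θ = arccos(-0.2127) ≈ 102.3°

102.3°


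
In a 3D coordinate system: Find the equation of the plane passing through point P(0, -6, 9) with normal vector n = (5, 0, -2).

The plane through P with normal n = (a, b, c) satisfies n·(r - P) = 0,
i.e. ax + by + cz = a·x₀ + b·y₀ + c·z₀.
d = 5·0 + 0·(-6) + (-2)·9
  = 0 + 0 - 18
  = -18
Equation: 5x - 2z = -18

5x - 2z = -18


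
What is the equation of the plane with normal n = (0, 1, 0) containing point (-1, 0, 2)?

The plane through P with normal n = (a, b, c) satisfies n·(r - P) = 0,
i.e. ax + by + cz = a·x₀ + b·y₀ + c·z₀.
d = 0·(-1) + 1·0 + 0·2
  = 0 + 0 + 0
  = 0
Equation: y = 0

y = 0


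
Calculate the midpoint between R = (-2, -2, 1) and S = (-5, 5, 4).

M = ((x₁+x₂)/2, (y₁+y₂)/2, (z₁+z₂)/2)
  = ((-2 - 5)/2, (-2 + 5)/2, (1 + 4)/2)
  = (-7/2, 3/2, 5/2)
  = (-3.5, 1.5, 2.5)

(-3.5, 1.5, 2.5)


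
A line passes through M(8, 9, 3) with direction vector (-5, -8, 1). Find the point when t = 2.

P(t) = M + t·d
  = (8 + (-5)·2, 9 + (-8)·2, 3 + 1·2)
  = (8 - 10, 9 - 16, 3 + 2)
  = (-2, -7, 5)

(-2, -7, 5)


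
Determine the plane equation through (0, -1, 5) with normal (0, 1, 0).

The plane through P with normal n = (a, b, c) satisfies n·(r - P) = 0,
i.e. ax + by + cz = a·x₀ + b·y₀ + c·z₀.
d = 0·0 + 1·(-1) + 0·5
  = 0 - 1 + 0
  = -1
Equation: y = -1

y = -1
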